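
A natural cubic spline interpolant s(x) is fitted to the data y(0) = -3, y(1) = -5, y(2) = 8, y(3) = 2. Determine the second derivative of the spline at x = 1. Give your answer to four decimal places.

With σ_i denoting the second derivative at x_i, h_i = 1, 1, 1, and Δ_i = (y_(i+1) − y_i)/h_i = -2, 13, -6:
  1·σ_0 + 4·σ_1 + 1·σ_2 = 6(Δ_1 - Δ_0) = 90
  1·σ_1 + 4·σ_2 + 1·σ_3 = 6(Δ_2 - Δ_1) = -114
Natural end conditions: σ_0 = σ_3 = 0.
Solving: σ_0 = 0, σ_1 = 158/5, σ_2 = -182/5, σ_3 = 0.

31.6000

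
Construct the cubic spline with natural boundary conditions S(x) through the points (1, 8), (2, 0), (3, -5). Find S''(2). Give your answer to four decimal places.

4.5000

With M_i denoting the second derivative at x_i, h_i = 1, 1, and Δ_i = (y_(i+1) − y_i)/h_i = -8, -5:
  1·M_0 + 4·M_1 + 1·M_2 = 6(Δ_1 - Δ_0) = 18
Natural end conditions: M_0 = M_2 = 0.
Forward elimination and back-substitution give M_0 = 0, M_1 = 9/2, M_2 = 0.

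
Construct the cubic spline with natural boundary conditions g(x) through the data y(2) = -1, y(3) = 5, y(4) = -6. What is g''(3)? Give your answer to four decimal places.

-25.5000

Let M_i = g''(x_i). Step sizes h_i = 1, 1; slopes of the chords Δ_i = (y_(i+1) - y_i)/h_i = 6, -11.
  1·M_0 + 4·M_1 + 1·M_2 = 6(Δ_1 - Δ_0) = -102
Natural end conditions: M_0 = M_2 = 0.
Solving: M_0 = 0, M_1 = -51/2, M_2 = 0.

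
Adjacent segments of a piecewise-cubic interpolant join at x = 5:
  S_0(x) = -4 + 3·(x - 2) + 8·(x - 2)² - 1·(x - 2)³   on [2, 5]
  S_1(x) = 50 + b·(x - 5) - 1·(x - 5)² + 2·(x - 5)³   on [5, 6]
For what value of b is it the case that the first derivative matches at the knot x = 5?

24

S_0'(x) = 3 + 16·(x - 2) - 3·(x - 2)², so S_0'(5) = 24. On the right, S_1'(5) = b, so b = 24.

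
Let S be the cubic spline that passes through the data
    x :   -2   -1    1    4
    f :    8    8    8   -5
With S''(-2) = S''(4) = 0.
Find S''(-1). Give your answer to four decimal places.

0.9286

Write M_i for S''(x_i). With h_i = 1, 2, 3 and divided differences Δ_i = 0, 0, -13/3, the continuity of S' gives the tridiagonal system
  1·M_0 + 6·M_1 + 2·M_2 = 6(Δ_1 - Δ_0) = 0
  2·M_1 + 10·M_2 + 3·M_3 = 6(Δ_2 - Δ_1) = -26
Natural end conditions: M_0 = M_3 = 0.
Solving: M_0 = 0, M_1 = 13/14, M_2 = -39/14, M_3 = 0.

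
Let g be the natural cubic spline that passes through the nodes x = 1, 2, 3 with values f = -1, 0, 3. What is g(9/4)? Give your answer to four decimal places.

Write m_i for g''(x_i). With h_i = 1, 1 and divided differences Δ_i = 1, 3, the continuity of g' gives the tridiagonal system
  1·m_0 + 4·m_1 + 1·m_2 = 6(Δ_1 - Δ_0) = 12
Natural end conditions: m_0 = m_2 = 0.
Solving the tridiagonal system: m_0 = 0, m_1 = 3, m_2 = 0.
On [2, 3], g(x) = 0 + 2·(x - 2) + 3/2·(x - 2)² - 1/2·(x - 2)³.
With (x - 2) = 1/4: g(9/4) = 75/128.

0.5859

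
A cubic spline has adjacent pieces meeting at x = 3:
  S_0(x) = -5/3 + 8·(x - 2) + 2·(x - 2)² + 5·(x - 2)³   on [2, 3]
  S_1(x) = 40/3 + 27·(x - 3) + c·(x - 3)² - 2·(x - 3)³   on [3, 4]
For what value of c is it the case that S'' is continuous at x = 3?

17

S_0''(x) = 4 + 30·(x - 2), so S_0''(3) = 34. On the right, S_1''(3) = 2c, so c = 17.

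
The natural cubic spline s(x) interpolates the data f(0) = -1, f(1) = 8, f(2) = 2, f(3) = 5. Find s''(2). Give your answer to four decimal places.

Put M_i = s'' at the i-th knot. Here h = (1, 1, 1) and Δ = (9, -6, 3), so the interior equations h_(i-1)·M_(i-1) + 2(h_(i-1)+h_i)·M_i + h_i·M_(i+1) = 6(Δ_i − Δ_(i-1)) read
  1·M_0 + 4·M_1 + 1·M_2 = 6(Δ_1 - Δ_0) = -90
  1·M_1 + 4·M_2 + 1·M_3 = 6(Δ_2 - Δ_1) = 54
Natural end conditions: M_0 = M_3 = 0.
Solving: M_0 = 0, M_1 = -138/5, M_2 = 102/5, M_3 = 0.

20.4000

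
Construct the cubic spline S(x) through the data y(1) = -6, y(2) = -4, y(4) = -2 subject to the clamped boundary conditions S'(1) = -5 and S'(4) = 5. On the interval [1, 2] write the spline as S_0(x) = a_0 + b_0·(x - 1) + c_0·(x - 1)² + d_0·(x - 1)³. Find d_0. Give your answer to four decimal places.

With M_i denoting the second derivative at x_i, h_i = 1, 2, and Δ_i = (y_(i+1) − y_i)/h_i = 2, 1:
  1·M_0 + 6·M_1 + 2·M_2 = 6(Δ_1 - Δ_0) = -6
Clamped end conditions give two more equations: 2h_0·M_0 + h_0·M_1 = 6(Δ_0 - S'(1)) = 42 and h_1·M_1 + 2h_1·M_2 = 6(S'(4) - Δ_1) = 24.
Solving the tridiagonal system: M_0 = 76/3, M_1 = -26/3, M_2 = 31/3.
On [1, 2], with S_0(x) = a_0 + b_0·(x - 1) + c_0·(x - 1)² + d_0·(x - 1)³: c_0 = M_0/2 = 38/3, d_0 = (M_1 - M_0)/(6h_0) = -17/3, b_0 = Δ_0 - h_0(2M_0 + M_1)/6 = -5.

-5.6667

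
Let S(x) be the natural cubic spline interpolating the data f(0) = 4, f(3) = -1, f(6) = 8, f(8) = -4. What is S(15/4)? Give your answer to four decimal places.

1.6085

Put M_i = S'' at the i-th knot. Here h = (3, 3, 2) and Δ = (-5/3, 3, -6), so the interior equations h_(i-1)·M_(i-1) + 2(h_(i-1)+h_i)·M_i + h_i·M_(i+1) = 6(Δ_i − Δ_(i-1)) read
  3·M_0 + 12·M_1 + 3·M_2 = 6(Δ_1 - Δ_0) = 28
  3·M_1 + 10·M_2 + 2·M_3 = 6(Δ_2 - Δ_1) = -54
Natural end conditions: M_0 = M_3 = 0.
Hence M_0 = 0, M_1 = 442/111, M_2 = -244/37, M_3 = 0.
On [3, 6], S(x) = -1 + 257/111·(x - 3) + 221/111·(x - 3)² - 587/999·(x - 3)³.
With (x - 3) = 3/4: S(15/4) = 3809/2368.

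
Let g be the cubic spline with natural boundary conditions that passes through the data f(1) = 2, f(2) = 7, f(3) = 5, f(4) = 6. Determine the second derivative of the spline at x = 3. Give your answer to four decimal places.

7.6000

Write m_i for g''(x_i). With h_i = 1, 1, 1 and divided differences Δ_i = 5, -2, 1, the continuity of g' gives the tridiagonal system
  1·m_0 + 4·m_1 + 1·m_2 = 6(Δ_1 - Δ_0) = -42
  1·m_1 + 4·m_2 + 1·m_3 = 6(Δ_2 - Δ_1) = 18
Natural end conditions: m_0 = m_3 = 0.
Hence m_0 = 0, m_1 = -62/5, m_2 = 38/5, m_3 = 0.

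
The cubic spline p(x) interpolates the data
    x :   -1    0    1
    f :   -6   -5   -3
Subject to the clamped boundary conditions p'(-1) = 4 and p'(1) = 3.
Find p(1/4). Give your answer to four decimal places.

Put M_i = p'' at the i-th knot. Here h = (1, 1) and Δ = (1, 2), so the interior equations h_(i-1)·M_(i-1) + 2(h_(i-1)+h_i)·M_i + h_i·M_(i+1) = 6(Δ_i − Δ_(i-1)) read
  1·M_0 + 4·M_1 + 1·M_2 = 6(Δ_1 - Δ_0) = 6
Clamped end conditions give two more equations: 2h_0·M_0 + h_0·M_1 = 6(Δ_0 - p'(-1)) = -18 and h_1·M_1 + 2h_1·M_2 = 6(p'(1) - Δ_1) = 6.
Forward elimination and back-substitution give M_0 = -11, M_1 = 4, M_2 = 1.
On [0, 1], p(x) = -5 + 1/2·x + 2·x² - 1/2·x³.
With x = 1/4: p(1/4) = -609/128.

-4.7578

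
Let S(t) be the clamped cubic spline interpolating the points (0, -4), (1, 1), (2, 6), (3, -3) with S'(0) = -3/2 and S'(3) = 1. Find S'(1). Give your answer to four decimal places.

With m_i denoting the second derivative at x_i, h_i = 1, 1, 1, and Δ_i = (y_(i+1) − y_i)/h_i = 5, 5, -9:
  1·m_0 + 4·m_1 + 1·m_2 = 6(Δ_1 - Δ_0) = 0
  1·m_1 + 4·m_2 + 1·m_3 = 6(Δ_2 - Δ_1) = -84
Clamped end conditions give two more equations: 2h_0·m_0 + h_0·m_1 = 6(Δ_0 - S'(0)) = 39 and h_2·m_2 + 2h_2·m_3 = 6(S'(3) - Δ_2) = 60.
Hence m_0 = 262/15, m_1 = 61/15, m_2 = -506/15, m_3 = 703/15.
On [1, 2], S'(t) = b_1 + 2c_1·(t - 1) + 3d_1·(t - 1)² with b_1 = Δ_1 - h_1(2m_1 + m_2)/6 = 139/15, c_1 = m_1/2 = 61/30, d_1 = (m_2 - m_1)/(6h_1) = -63/10. So S'(1) = 139/15.

9.2667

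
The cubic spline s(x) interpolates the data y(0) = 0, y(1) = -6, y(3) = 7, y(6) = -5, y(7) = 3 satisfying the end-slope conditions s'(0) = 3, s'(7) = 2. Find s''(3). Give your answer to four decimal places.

-16.8581

Let M_i = s''(x_i). Step sizes h_i = 1, 2, 3, 1; slopes of the chords Δ_i = (y_(i+1) - y_i)/h_i = -6, 13/2, -4, 8.
  1·M_0 + 6·M_1 + 2·M_2 = 6(Δ_1 - Δ_0) = 75
  2·M_1 + 10·M_2 + 3·M_3 = 6(Δ_2 - Δ_1) = -63
  3·M_2 + 8·M_3 + 1·M_4 = 6(Δ_3 - Δ_2) = 72
Clamped end conditions give two more equations: 2h_0·M_0 + h_0·M_1 = 6(Δ_0 - s'(0)) = -54 and h_3·M_3 + 2h_3·M_4 = 6(s'(7) - Δ_3) = -36.
Solving the tridiagonal system: M_0 = -2911/74, M_1 = 913/37, M_2 = -2495/148, M_3 = 1387/74, M_4 = -4051/148.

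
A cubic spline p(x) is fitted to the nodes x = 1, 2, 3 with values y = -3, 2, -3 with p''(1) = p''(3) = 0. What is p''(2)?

With M_i denoting the second derivative at x_i, h_i = 1, 1, and Δ_i = (y_(i+1) − y_i)/h_i = 5, -5:
  1·M_0 + 4·M_1 + 1·M_2 = 6(Δ_1 - Δ_0) = -60
Natural end conditions: M_0 = M_2 = 0.
Hence M_0 = 0, M_1 = -15, M_2 = 0.

-15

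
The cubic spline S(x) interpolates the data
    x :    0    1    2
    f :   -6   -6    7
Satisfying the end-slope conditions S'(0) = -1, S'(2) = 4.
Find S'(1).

9

With M_i denoting the second derivative at x_i, h_i = 1, 1, and Δ_i = (y_(i+1) − y_i)/h_i = 0, 13:
  1·M_0 + 4·M_1 + 1·M_2 = 6(Δ_1 - Δ_0) = 78
Clamped end conditions give two more equations: 2h_0·M_0 + h_0·M_1 = 6(Δ_0 - S'(0)) = 6 and h_1·M_1 + 2h_1·M_2 = 6(S'(2) - Δ_1) = -54.
Solving the tridiagonal system: M_0 = -14, M_1 = 34, M_2 = -44.
On [1, 2], S'(x) = b_1 + 2c_1·(x - 1) + 3d_1·(x - 1)² with b_1 = Δ_1 - h_1(2M_1 + M_2)/6 = 9, c_1 = M_1/2 = 17, d_1 = (M_2 - M_1)/(6h_1) = -13. So S'(1) = 9.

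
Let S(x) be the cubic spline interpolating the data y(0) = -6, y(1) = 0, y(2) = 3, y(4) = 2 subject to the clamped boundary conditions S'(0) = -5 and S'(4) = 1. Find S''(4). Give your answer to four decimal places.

With M_i denoting the second derivative at x_i, h_i = 1, 1, 2, and Δ_i = (y_(i+1) − y_i)/h_i = 6, 3, -1/2:
  1·M_0 + 4·M_1 + 1·M_2 = 6(Δ_1 - Δ_0) = -18
  1·M_1 + 6·M_2 + 2·M_3 = 6(Δ_2 - Δ_1) = -21
Clamped end conditions give two more equations: 2h_0·M_0 + h_0·M_1 = 6(Δ_0 - S'(0)) = 66 and h_2·M_2 + 2h_2·M_3 = 6(S'(4) - Δ_2) = 9.
Solving: M_0 = 879/22, M_1 = -153/11, M_2 = -51/22, M_3 = 75/22.

3.4091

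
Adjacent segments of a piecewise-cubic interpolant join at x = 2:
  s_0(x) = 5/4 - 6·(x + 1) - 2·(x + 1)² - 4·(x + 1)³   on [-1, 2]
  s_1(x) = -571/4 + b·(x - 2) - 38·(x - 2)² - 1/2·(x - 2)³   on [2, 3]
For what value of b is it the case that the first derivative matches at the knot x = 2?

-126

s_0'(x) = -6 - 4·(x + 1) - 12·(x + 1)², so s_0'(2) = -126. On the right, s_1'(2) = b, so b = -126.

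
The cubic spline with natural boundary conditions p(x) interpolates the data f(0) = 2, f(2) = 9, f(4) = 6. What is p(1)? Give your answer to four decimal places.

6.4375

With M_i denoting the second derivative at x_i, h_i = 2, 2, and Δ_i = (y_(i+1) − y_i)/h_i = 7/2, -3/2:
  2·M_0 + 8·M_1 + 2·M_2 = 6(Δ_1 - Δ_0) = -30
Natural end conditions: M_0 = M_2 = 0.
Solving: M_0 = 0, M_1 = -15/4, M_2 = 0.
On [0, 2], p(x) = 2 + 19/4·x + 0·x² - 5/16·x³.
With x = 1: p(1) = 103/16.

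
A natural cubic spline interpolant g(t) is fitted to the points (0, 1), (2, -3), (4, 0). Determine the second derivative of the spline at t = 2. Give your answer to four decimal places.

2.6250

Put m_i = g'' at the i-th knot. Here h = (2, 2) and Δ = (-2, 3/2), so the interior equations h_(i-1)·m_(i-1) + 2(h_(i-1)+h_i)·m_i + h_i·m_(i+1) = 6(Δ_i − Δ_(i-1)) read
  2·m_0 + 8·m_1 + 2·m_2 = 6(Δ_1 - Δ_0) = 21
Natural end conditions: m_0 = m_2 = 0.
Solving the tridiagonal system: m_0 = 0, m_1 = 21/8, m_2 = 0.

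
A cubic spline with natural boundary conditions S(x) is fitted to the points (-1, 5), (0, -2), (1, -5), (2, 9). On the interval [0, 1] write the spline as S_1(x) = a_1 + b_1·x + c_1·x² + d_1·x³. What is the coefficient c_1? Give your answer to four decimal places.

With M_i denoting the second derivative at x_i, h_i = 1, 1, 1, and Δ_i = (y_(i+1) − y_i)/h_i = -7, -3, 14:
  1·M_0 + 4·M_1 + 1·M_2 = 6(Δ_1 - Δ_0) = 24
  1·M_1 + 4·M_2 + 1·M_3 = 6(Δ_2 - Δ_1) = 102
Natural end conditions: M_0 = M_3 = 0.
Solving: M_0 = 0, M_1 = -2/5, M_2 = 128/5, M_3 = 0.
On [0, 1], with S_1(x) = a_1 + b_1·x + c_1·x² + d_1·x³: c_1 = M_1/2 = -1/5, d_1 = (M_2 - M_1)/(6h_1) = 13/3, b_1 = Δ_1 - h_1(2M_1 + M_2)/6 = -107/15.

-0.2000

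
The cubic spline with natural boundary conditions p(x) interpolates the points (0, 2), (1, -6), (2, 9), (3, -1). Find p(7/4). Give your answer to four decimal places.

Let M_i = p''(x_i). Step sizes h_i = 1, 1, 1; slopes of the chords Δ_i = (y_(i+1) - y_i)/h_i = -8, 15, -10.
  1·M_0 + 4·M_1 + 1·M_2 = 6(Δ_1 - Δ_0) = 138
  1·M_1 + 4·M_2 + 1·M_3 = 6(Δ_2 - Δ_1) = -150
Natural end conditions: M_0 = M_3 = 0.
Hence M_0 = 0, M_1 = 234/5, M_2 = -246/5, M_3 = 0.
On [1, 2], p(x) = -6 + 38/5·(x - 1) + 117/5·(x - 1)² - 16·(x - 1)³.
With (x - 1) = 3/4: p(7/4) = 489/80.

6.1125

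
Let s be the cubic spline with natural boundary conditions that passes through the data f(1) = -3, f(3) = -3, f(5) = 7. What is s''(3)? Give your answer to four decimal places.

3.7500

Put M_i = s'' at the i-th knot. Here h = (2, 2) and Δ = (0, 5), so the interior equations h_(i-1)·M_(i-1) + 2(h_(i-1)+h_i)·M_i + h_i·M_(i+1) = 6(Δ_i − Δ_(i-1)) read
  2·M_0 + 8·M_1 + 2·M_2 = 6(Δ_1 - Δ_0) = 30
Natural end conditions: M_0 = M_2 = 0.
Hence M_0 = 0, M_1 = 15/4, M_2 = 0.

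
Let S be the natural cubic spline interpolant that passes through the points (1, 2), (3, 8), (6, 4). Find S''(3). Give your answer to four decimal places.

-2.6000

With m_i denoting the second derivative at x_i, h_i = 2, 3, and Δ_i = (y_(i+1) − y_i)/h_i = 3, -4/3:
  2·m_0 + 10·m_1 + 3·m_2 = 6(Δ_1 - Δ_0) = -26
Natural end conditions: m_0 = m_2 = 0.
Solving: m_0 = 0, m_1 = -13/5, m_2 = 0.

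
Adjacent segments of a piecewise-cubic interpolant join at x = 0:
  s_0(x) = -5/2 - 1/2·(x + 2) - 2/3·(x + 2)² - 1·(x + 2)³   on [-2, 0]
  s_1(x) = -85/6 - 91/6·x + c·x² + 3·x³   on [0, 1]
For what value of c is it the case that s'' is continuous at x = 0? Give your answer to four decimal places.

-6.6667

s_0''(x) = -4/3 - 6·(x + 2), so s_0''(0) = -40/3. On the right, s_1''(0) = 2c, so c = -20/3.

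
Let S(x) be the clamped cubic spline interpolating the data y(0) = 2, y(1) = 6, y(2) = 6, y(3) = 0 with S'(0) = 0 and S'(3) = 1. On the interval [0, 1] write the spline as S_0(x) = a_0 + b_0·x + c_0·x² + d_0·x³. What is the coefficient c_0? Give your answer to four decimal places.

7.5333

Put M_i = S'' at the i-th knot. Here h = (1, 1, 1) and Δ = (4, 0, -6), so the interior equations h_(i-1)·M_(i-1) + 2(h_(i-1)+h_i)·M_i + h_i·M_(i+1) = 6(Δ_i − Δ_(i-1)) read
  1·M_0 + 4·M_1 + 1·M_2 = 6(Δ_1 - Δ_0) = -24
  1·M_1 + 4·M_2 + 1·M_3 = 6(Δ_2 - Δ_1) = -36
Clamped end conditions give two more equations: 2h_0·M_0 + h_0·M_1 = 6(Δ_0 - S'(0)) = 24 and h_2·M_2 + 2h_2·M_3 = 6(S'(3) - Δ_2) = 42.
Hence M_0 = 226/15, M_1 = -92/15, M_2 = -218/15, M_3 = 424/15.
On [0, 1], with S_0(x) = a_0 + b_0·x + c_0·x² + d_0·x³: c_0 = M_0/2 = 113/15, d_0 = (M_1 - M_0)/(6h_0) = -53/15, b_0 = Δ_0 - h_0(2M_0 + M_1)/6 = 0.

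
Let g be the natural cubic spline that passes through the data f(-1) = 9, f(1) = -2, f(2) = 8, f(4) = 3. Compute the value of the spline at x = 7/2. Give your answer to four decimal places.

Write σ_i for g''(x_i). With h_i = 2, 1, 2 and divided differences Δ_i = -11/2, 10, -5/2, the continuity of g' gives the tridiagonal system
  2·σ_0 + 6·σ_1 + 1·σ_2 = 6(Δ_1 - Δ_0) = 93
  1·σ_1 + 6·σ_2 + 2·σ_3 = 6(Δ_2 - Δ_1) = -75
Natural end conditions: σ_0 = σ_3 = 0.
Solving the tridiagonal system: σ_0 = 0, σ_1 = 633/35, σ_2 = -543/35, σ_3 = 0.
On [2, 4], g(x) = 8 + 549/70·(x - 2) - 543/70·(x - 2)² + 181/140·(x - 2)³.
With (x - 2) = 3/2: g(7/2) = 1495/224.

6.6741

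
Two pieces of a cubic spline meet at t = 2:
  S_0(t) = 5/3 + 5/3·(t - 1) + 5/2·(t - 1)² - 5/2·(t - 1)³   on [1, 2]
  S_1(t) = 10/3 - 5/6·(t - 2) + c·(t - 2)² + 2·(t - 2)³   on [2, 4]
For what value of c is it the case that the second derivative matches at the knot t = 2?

-5

S_0''(t) = 5 - 15·(t - 1), so S_0''(2) = -10. On the right, S_1''(2) = 2c, so c = -5.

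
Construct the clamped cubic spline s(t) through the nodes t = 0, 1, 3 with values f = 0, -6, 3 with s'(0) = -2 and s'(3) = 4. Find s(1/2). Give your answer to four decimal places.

Put M_i = s'' at the i-th knot. Here h = (1, 2) and Δ = (-6, 9/2), so the interior equations h_(i-1)·M_(i-1) + 2(h_(i-1)+h_i)·M_i + h_i·M_(i+1) = 6(Δ_i − Δ_(i-1)) read
  1·M_0 + 6·M_1 + 2·M_2 = 6(Δ_1 - Δ_0) = 63
Clamped end conditions give two more equations: 2h_0·M_0 + h_0·M_1 = 6(Δ_0 - s'(0)) = -24 and h_1·M_1 + 2h_1·M_2 = 6(s'(3) - Δ_1) = -3.
Solving: M_0 = -41/2, M_1 = 17, M_2 = -37/4.
On [0, 1], s(t) = 0 - 2·t - 41/4·t² + 25/4·t³.
With t = 1/2: s(1/2) = -89/32.

-2.7813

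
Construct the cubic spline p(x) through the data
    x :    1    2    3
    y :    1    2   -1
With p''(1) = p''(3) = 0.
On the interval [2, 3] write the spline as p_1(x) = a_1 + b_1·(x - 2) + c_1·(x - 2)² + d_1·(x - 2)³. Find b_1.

-1

Let σ_i = p''(x_i). Step sizes h_i = 1, 1; slopes of the chords Δ_i = (y_(i+1) - y_i)/h_i = 1, -3.
  1·σ_0 + 4·σ_1 + 1·σ_2 = 6(Δ_1 - Δ_0) = -24
Natural end conditions: σ_0 = σ_2 = 0.
Solving the tridiagonal system: σ_0 = 0, σ_1 = -6, σ_2 = 0.
On [2, 3], with p_1(x) = a_1 + b_1·(x - 2) + c_1·(x - 2)² + d_1·(x - 2)³: c_1 = σ_1/2 = -3, d_1 = (σ_2 - σ_1)/(6h_1) = 1, b_1 = Δ_1 - h_1(2σ_1 + σ_2)/6 = -1.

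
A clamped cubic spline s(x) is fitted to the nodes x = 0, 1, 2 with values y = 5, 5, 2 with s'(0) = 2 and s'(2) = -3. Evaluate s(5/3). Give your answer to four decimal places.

3.0741

With σ_i denoting the second derivative at x_i, h_i = 1, 1, and Δ_i = (y_(i+1) − y_i)/h_i = 0, -3:
  1·σ_0 + 4·σ_1 + 1·σ_2 = 6(Δ_1 - Δ_0) = -18
Clamped end conditions give two more equations: 2h_0·σ_0 + h_0·σ_1 = 6(Δ_0 - s'(0)) = -12 and h_1·σ_1 + 2h_1·σ_2 = 6(s'(2) - Δ_1) = 0.
Solving the tridiagonal system: σ_0 = -4, σ_1 = -4, σ_2 = 2.
On [1, 2], s(x) = 5 - 2·(x - 1) - 2·(x - 1)² + 1·(x - 1)³.
With (x - 1) = 2/3: s(5/3) = 83/27.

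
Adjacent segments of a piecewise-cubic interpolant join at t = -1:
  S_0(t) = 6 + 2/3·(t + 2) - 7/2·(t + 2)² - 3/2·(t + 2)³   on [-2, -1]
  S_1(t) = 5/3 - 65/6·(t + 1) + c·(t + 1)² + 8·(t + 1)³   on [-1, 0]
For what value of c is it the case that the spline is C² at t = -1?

-8

S_0''(t) = -7 - 9·(t + 2), so S_0''(-1) = -16. On the right, S_1''(-1) = 2c, so c = -8.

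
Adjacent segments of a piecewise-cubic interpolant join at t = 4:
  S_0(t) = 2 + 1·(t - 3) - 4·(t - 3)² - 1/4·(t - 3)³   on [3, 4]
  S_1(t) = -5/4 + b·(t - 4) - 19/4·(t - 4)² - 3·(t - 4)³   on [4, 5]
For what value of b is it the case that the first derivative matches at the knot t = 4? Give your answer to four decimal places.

-7.7500

S_0'(t) = 1 - 8·(t - 3) - 3/4·(t - 3)², so S_0'(4) = -31/4. On the right, S_1'(4) = b, so b = -31/4.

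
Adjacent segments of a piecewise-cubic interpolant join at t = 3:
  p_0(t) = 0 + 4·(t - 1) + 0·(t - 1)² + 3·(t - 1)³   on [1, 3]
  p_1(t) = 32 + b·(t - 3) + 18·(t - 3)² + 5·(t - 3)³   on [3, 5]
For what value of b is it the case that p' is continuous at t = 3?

p_0'(t) = 4 + 0·(t - 1) + 9·(t - 1)², so p_0'(3) = 40. On the right, p_1'(3) = b, so b = 40.

40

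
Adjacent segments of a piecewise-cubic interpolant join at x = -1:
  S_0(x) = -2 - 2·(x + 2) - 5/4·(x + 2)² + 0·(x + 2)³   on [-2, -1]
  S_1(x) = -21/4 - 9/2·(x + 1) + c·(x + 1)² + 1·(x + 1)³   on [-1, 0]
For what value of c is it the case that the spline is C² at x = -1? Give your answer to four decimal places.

-1.2500

S_0''(x) = -5/2 + 0·(x + 2), so S_0''(-1) = -5/2. On the right, S_1''(-1) = 2c, so c = -5/4.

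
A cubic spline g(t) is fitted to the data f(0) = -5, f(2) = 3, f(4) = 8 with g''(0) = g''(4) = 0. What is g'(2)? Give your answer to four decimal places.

Put M_i = g'' at the i-th knot. Here h = (2, 2) and Δ = (4, 5/2), so the interior equations h_(i-1)·M_(i-1) + 2(h_(i-1)+h_i)·M_i + h_i·M_(i+1) = 6(Δ_i − Δ_(i-1)) read
  2·M_0 + 8·M_1 + 2·M_2 = 6(Δ_1 - Δ_0) = -9
Natural end conditions: M_0 = M_2 = 0.
Hence M_0 = 0, M_1 = -9/8, M_2 = 0.
On [2, 4], g'(t) = b_1 + 2c_1·(t - 2) + 3d_1·(t - 2)² with b_1 = Δ_1 - h_1(2M_1 + M_2)/6 = 13/4, c_1 = M_1/2 = -9/16, d_1 = (M_2 - M_1)/(6h_1) = 3/32. So g'(2) = 13/4.

3.2500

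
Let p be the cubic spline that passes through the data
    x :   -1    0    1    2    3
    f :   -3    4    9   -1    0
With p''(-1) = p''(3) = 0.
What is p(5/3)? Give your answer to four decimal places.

2.3188

Put σ_i = p'' at the i-th knot. Here h = (1, 1, 1, 1) and Δ = (7, 5, -10, 1), so the interior equations h_(i-1)·σ_(i-1) + 2(h_(i-1)+h_i)·σ_i + h_i·σ_(i+1) = 6(Δ_i − Δ_(i-1)) read
  1·σ_0 + 4·σ_1 + 1·σ_2 = 6(Δ_1 - Δ_0) = -12
  1·σ_1 + 4·σ_2 + 1·σ_3 = 6(Δ_2 - Δ_1) = -90
  1·σ_2 + 4·σ_3 + 1·σ_4 = 6(Δ_3 - Δ_2) = 66
Natural end conditions: σ_0 = σ_4 = 0.
Hence σ_0 = 0, σ_1 = 123/28, σ_2 = -207/7, σ_3 = 669/28, σ_4 = 0.
On [1, 2], p(x) = 9 - 33/8·(x - 1) - 207/14·(x - 1)² + 499/56·(x - 1)³.
With (x - 1) = 2/3: p(5/3) = 1753/756.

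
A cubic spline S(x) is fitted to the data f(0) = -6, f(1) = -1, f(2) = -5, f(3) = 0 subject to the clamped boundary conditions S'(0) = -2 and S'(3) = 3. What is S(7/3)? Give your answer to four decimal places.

Put σ_i = S'' at the i-th knot. Here h = (1, 1, 1) and Δ = (5, -4, 5), so the interior equations h_(i-1)·σ_(i-1) + 2(h_(i-1)+h_i)·σ_i + h_i·σ_(i+1) = 6(Δ_i − Δ_(i-1)) read
  1·σ_0 + 4·σ_1 + 1·σ_2 = 6(Δ_1 - Δ_0) = -54
  1·σ_1 + 4·σ_2 + 1·σ_3 = 6(Δ_2 - Δ_1) = 54
Clamped end conditions give two more equations: 2h_0·σ_0 + h_0·σ_1 = 6(Δ_0 - S'(0)) = 42 and h_2·σ_2 + 2h_2·σ_3 = 6(S'(3) - Δ_2) = -12.
Solving the tridiagonal system: σ_0 = 106/3, σ_1 = -86/3, σ_2 = 76/3, σ_3 = -56/3.
On [2, 3], S(x) = -5 - 1/3·(x - 2) + 38/3·(x - 2)² - 22/3·(x - 2)³.
With (x - 2) = 1/3: S(7/3) = -322/81.

-3.9753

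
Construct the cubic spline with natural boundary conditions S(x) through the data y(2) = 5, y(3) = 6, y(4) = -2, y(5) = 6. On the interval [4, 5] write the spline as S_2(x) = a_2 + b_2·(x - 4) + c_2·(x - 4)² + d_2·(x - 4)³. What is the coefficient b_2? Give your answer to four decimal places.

Let m_i = S''(x_i). Step sizes h_i = 1, 1, 1; slopes of the chords Δ_i = (y_(i+1) - y_i)/h_i = 1, -8, 8.
  1·m_0 + 4·m_1 + 1·m_2 = 6(Δ_1 - Δ_0) = -54
  1·m_1 + 4·m_2 + 1·m_3 = 6(Δ_2 - Δ_1) = 96
Natural end conditions: m_0 = m_3 = 0.
Solving the tridiagonal system: m_0 = 0, m_1 = -104/5, m_2 = 146/5, m_3 = 0.
On [4, 5], with S_2(x) = a_2 + b_2·(x - 4) + c_2·(x - 4)² + d_2·(x - 4)³: c_2 = m_2/2 = 73/5, d_2 = (m_3 - m_2)/(6h_2) = -73/15, b_2 = Δ_2 - h_2(2m_2 + m_3)/6 = -26/15.

-1.7333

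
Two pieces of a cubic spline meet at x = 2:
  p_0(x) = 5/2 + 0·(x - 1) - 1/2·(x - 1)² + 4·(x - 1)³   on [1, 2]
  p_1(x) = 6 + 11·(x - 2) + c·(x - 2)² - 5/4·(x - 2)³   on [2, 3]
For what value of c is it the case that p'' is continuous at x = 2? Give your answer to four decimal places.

p_0''(x) = -1 + 24·(x - 1), so p_0''(2) = 23. On the right, p_1''(2) = 2c, so c = 23/2.

11.5000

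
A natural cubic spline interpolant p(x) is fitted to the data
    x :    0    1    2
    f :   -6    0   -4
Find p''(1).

-15

Write m_i for p''(x_i). With h_i = 1, 1 and divided differences Δ_i = 6, -4, the continuity of p' gives the tridiagonal system
  1·m_0 + 4·m_1 + 1·m_2 = 6(Δ_1 - Δ_0) = -60
Natural end conditions: m_0 = m_2 = 0.
Solving the tridiagonal system: m_0 = 0, m_1 = -15, m_2 = 0.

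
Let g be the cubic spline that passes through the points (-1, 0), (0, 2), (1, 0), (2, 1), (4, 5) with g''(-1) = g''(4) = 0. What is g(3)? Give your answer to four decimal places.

3.0174

Put M_i = g'' at the i-th knot. Here h = (1, 1, 1, 2) and Δ = (2, -2, 1, 2), so the interior equations h_(i-1)·M_(i-1) + 2(h_(i-1)+h_i)·M_i + h_i·M_(i+1) = 6(Δ_i − Δ_(i-1)) read
  1·M_0 + 4·M_1 + 1·M_2 = 6(Δ_1 - Δ_0) = -24
  1·M_1 + 4·M_2 + 1·M_3 = 6(Δ_2 - Δ_1) = 18
  1·M_2 + 6·M_3 + 2·M_4 = 6(Δ_3 - Δ_2) = 6
Natural end conditions: M_0 = M_4 = 0.
Hence M_0 = 0, M_1 = -327/43, M_2 = 276/43, M_3 = -3/43, M_4 = 0.
On [2, 4], g(x) = 1 + 88/43·(x - 2) - 3/86·(x - 2)² + 1/172·(x - 2)³.
With (x - 2) = 1: g(3) = 519/172.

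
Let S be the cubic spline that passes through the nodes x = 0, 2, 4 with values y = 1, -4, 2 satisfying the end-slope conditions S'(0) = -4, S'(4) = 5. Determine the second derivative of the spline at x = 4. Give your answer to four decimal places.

Let m_i = S''(x_i). Step sizes h_i = 2, 2; slopes of the chords Δ_i = (y_(i+1) - y_i)/h_i = -5/2, 3.
  2·m_0 + 8·m_1 + 2·m_2 = 6(Δ_1 - Δ_0) = 33
Clamped end conditions give two more equations: 2h_0·m_0 + h_0·m_1 = 6(Δ_0 - S'(0)) = 9 and h_1·m_1 + 2h_1·m_2 = 6(S'(4) - Δ_1) = 12.
Solving the tridiagonal system: m_0 = 3/8, m_1 = 15/4, m_2 = 9/8.

1.1250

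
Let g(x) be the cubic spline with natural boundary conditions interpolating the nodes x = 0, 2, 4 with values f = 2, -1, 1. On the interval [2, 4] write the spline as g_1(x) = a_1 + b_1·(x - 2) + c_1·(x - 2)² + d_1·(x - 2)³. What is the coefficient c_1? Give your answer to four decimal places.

With σ_i denoting the second derivative at x_i, h_i = 2, 2, and Δ_i = (y_(i+1) − y_i)/h_i = -3/2, 1:
  2·σ_0 + 8·σ_1 + 2·σ_2 = 6(Δ_1 - Δ_0) = 15
Natural end conditions: σ_0 = σ_2 = 0.
Solving the tridiagonal system: σ_0 = 0, σ_1 = 15/8, σ_2 = 0.
On [2, 4], with g_1(x) = a_1 + b_1·(x - 2) + c_1·(x - 2)² + d_1·(x - 2)³: c_1 = σ_1/2 = 15/16, d_1 = (σ_2 - σ_1)/(6h_1) = -5/32, b_1 = Δ_1 - h_1(2σ_1 + σ_2)/6 = -1/4.

0.9375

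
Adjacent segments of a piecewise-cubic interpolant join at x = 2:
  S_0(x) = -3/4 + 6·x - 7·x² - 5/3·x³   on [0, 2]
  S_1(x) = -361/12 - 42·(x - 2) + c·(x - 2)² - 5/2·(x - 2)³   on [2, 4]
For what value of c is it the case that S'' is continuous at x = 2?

-17

S_0''(x) = -14 - 10·x, so S_0''(2) = -34. On the right, S_1''(2) = 2c, so c = -17.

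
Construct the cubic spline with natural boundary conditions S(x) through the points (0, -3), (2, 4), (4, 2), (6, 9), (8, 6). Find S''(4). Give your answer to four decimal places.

Let σ_i = S''(x_i). Step sizes h_i = 2, 2, 2, 2; slopes of the chords Δ_i = (y_(i+1) - y_i)/h_i = 7/2, -1, 7/2, -3/2.
  2·σ_0 + 8·σ_1 + 2·σ_2 = 6(Δ_1 - Δ_0) = -27
  2·σ_1 + 8·σ_2 + 2·σ_3 = 6(Δ_2 - Δ_1) = 27
  2·σ_2 + 8·σ_3 + 2·σ_4 = 6(Δ_3 - Δ_2) = -30
Natural end conditions: σ_0 = σ_4 = 0.
Solving: σ_0 = 0, σ_1 = -543/112, σ_2 = 165/28, σ_3 = -585/112, σ_4 = 0.

5.8929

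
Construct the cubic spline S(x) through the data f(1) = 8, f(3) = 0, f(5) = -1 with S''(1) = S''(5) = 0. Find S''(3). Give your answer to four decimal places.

With M_i denoting the second derivative at x_i, h_i = 2, 2, and Δ_i = (y_(i+1) − y_i)/h_i = -4, -1/2:
  2·M_0 + 8·M_1 + 2·M_2 = 6(Δ_1 - Δ_0) = 21
Natural end conditions: M_0 = M_2 = 0.
Solving: M_0 = 0, M_1 = 21/8, M_2 = 0.

2.6250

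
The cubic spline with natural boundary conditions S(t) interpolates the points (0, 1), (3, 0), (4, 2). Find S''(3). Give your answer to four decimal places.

Write m_i for S''(x_i). With h_i = 3, 1 and divided differences Δ_i = -1/3, 2, the continuity of S' gives the tridiagonal system
  3·m_0 + 8·m_1 + 1·m_2 = 6(Δ_1 - Δ_0) = 14
Natural end conditions: m_0 = m_2 = 0.
Forward elimination and back-substitution give m_0 = 0, m_1 = 7/4, m_2 = 0.

1.7500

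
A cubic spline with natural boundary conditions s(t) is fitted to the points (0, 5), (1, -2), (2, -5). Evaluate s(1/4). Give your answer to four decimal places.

Write m_i for s''(x_i). With h_i = 1, 1 and divided differences Δ_i = -7, -3, the continuity of s' gives the tridiagonal system
  1·m_0 + 4·m_1 + 1·m_2 = 6(Δ_1 - Δ_0) = 24
Natural end conditions: m_0 = m_2 = 0.
Forward elimination and back-substitution give m_0 = 0, m_1 = 6, m_2 = 0.
On [0, 1], s(t) = 5 - 8·t + 0·t² + 1·t³.
With t = 1/4: s(1/4) = 193/64.

3.0156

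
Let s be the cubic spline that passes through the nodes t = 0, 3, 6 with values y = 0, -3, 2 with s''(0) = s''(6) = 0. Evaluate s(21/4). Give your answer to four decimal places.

0.2813

Let σ_i = s''(x_i). Step sizes h_i = 3, 3; slopes of the chords Δ_i = (y_(i+1) - y_i)/h_i = -1, 5/3.
  3·σ_0 + 12·σ_1 + 3·σ_2 = 6(Δ_1 - Δ_0) = 16
Natural end conditions: σ_0 = σ_2 = 0.
Forward elimination and back-substitution give σ_0 = 0, σ_1 = 4/3, σ_2 = 0.
On [3, 6], s(t) = -3 + 1/3·(t - 3) + 2/3·(t - 3)² - 2/27·(t - 3)³.
With (t - 3) = 9/4: s(21/4) = 9/32.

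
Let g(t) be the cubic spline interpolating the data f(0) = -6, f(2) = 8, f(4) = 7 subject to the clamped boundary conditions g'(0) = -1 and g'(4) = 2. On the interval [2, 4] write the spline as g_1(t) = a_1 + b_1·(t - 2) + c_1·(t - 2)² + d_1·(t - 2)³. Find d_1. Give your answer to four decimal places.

1.9063

Let σ_i = g''(x_i). Step sizes h_i = 2, 2; slopes of the chords Δ_i = (y_(i+1) - y_i)/h_i = 7, -1/2.
  2·σ_0 + 8·σ_1 + 2·σ_2 = 6(Δ_1 - Δ_0) = -45
Clamped end conditions give two more equations: 2h_0·σ_0 + h_0·σ_1 = 6(Δ_0 - g'(0)) = 48 and h_1·σ_1 + 2h_1·σ_2 = 6(g'(4) - Δ_1) = 15.
Hence σ_0 = 147/8, σ_1 = -51/4, σ_2 = 81/8.
On [2, 4], with g_1(t) = a_1 + b_1·(t - 2) + c_1·(t - 2)² + d_1·(t - 2)³: c_1 = σ_1/2 = -51/8, d_1 = (σ_2 - σ_1)/(6h_1) = 61/32, b_1 = Δ_1 - h_1(2σ_1 + σ_2)/6 = 37/8.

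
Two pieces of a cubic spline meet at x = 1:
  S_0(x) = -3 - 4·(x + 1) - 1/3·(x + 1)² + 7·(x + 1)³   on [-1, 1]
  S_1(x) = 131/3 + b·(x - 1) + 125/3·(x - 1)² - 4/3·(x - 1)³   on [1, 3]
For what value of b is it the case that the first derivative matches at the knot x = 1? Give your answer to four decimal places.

S_0'(x) = -4 - 2/3·(x + 1) + 21·(x + 1)², so S_0'(1) = 236/3. On the right, S_1'(1) = b, so b = 236/3.

78.6667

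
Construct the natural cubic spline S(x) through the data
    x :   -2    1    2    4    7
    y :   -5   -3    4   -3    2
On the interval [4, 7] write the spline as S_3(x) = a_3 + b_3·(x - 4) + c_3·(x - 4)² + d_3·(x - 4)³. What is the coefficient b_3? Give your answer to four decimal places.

Put m_i = S'' at the i-th knot. Here h = (3, 1, 2, 3) and Δ = (2/3, 7, -7/2, 5/3), so the interior equations h_(i-1)·m_(i-1) + 2(h_(i-1)+h_i)·m_i + h_i·m_(i+1) = 6(Δ_i − Δ_(i-1)) read
  3·m_0 + 8·m_1 + 1·m_2 = 6(Δ_1 - Δ_0) = 38
  1·m_1 + 6·m_2 + 2·m_3 = 6(Δ_2 - Δ_1) = -63
  2·m_2 + 10·m_3 + 3·m_4 = 6(Δ_3 - Δ_2) = 31
Natural end conditions: m_0 = m_4 = 0.
Solving: m_0 = 0, m_1 = 470/73, m_2 = -986/73, m_3 = 847/146, m_4 = 0.
On [4, 7], with S_3(x) = a_3 + b_3·(x - 4) + c_3·(x - 4)² + d_3·(x - 4)³: c_3 = m_3/2 = 847/292, d_3 = (m_4 - m_3)/(6h_3) = -847/2628, b_3 = Δ_3 - h_3(2m_3 + m_4)/6 = -1811/438.

-4.1347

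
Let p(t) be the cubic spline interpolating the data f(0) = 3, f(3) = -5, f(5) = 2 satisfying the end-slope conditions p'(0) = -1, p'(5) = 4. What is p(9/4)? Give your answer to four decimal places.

-4.1227

Let M_i = p''(x_i). Step sizes h_i = 3, 2; slopes of the chords Δ_i = (y_(i+1) - y_i)/h_i = -8/3, 7/2.
  3·M_0 + 10·M_1 + 2·M_2 = 6(Δ_1 - Δ_0) = 37
Clamped end conditions give two more equations: 2h_0·M_0 + h_0·M_1 = 6(Δ_0 - p'(0)) = -10 and h_1·M_1 + 2h_1·M_2 = 6(p'(5) - Δ_1) = 3.
Solving the tridiagonal system: M_0 = -131/30, M_1 = 27/5, M_2 = -39/20.
On [0, 3], p(t) = 3 - 1·t - 131/60·t² + 293/540·t³.
With t = 9/4: p(9/4) = -5277/1280.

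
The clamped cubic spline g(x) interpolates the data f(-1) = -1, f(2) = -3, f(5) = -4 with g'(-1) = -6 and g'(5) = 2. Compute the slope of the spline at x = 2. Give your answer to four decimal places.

0.2500

Write m_i for g''(x_i). With h_i = 3, 3 and divided differences Δ_i = -2/3, -1/3, the continuity of g' gives the tridiagonal system
  3·m_0 + 12·m_1 + 3·m_2 = 6(Δ_1 - Δ_0) = 2
Clamped end conditions give two more equations: 2h_0·m_0 + h_0·m_1 = 6(Δ_0 - g'(-1)) = 32 and h_1·m_1 + 2h_1·m_2 = 6(g'(5) - Δ_1) = 14.
Solving: m_0 = 13/2, m_1 = -7/3, m_2 = 7/2.
On [2, 5], g'(x) = b_1 + 2c_1·(x - 2) + 3d_1·(x - 2)² with b_1 = Δ_1 - h_1(2m_1 + m_2)/6 = 1/4, c_1 = m_1/2 = -7/6, d_1 = (m_2 - m_1)/(6h_1) = 35/108. So g'(2) = 1/4.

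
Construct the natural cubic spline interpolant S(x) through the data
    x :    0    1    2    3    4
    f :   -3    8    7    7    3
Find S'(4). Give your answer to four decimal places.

Write M_i for S''(x_i). With h_i = 1, 1, 1, 1 and divided differences Δ_i = 11, -1, 0, -4, the continuity of S' gives the tridiagonal system
  1·M_0 + 4·M_1 + 1·M_2 = 6(Δ_1 - Δ_0) = -72
  1·M_1 + 4·M_2 + 1·M_3 = 6(Δ_2 - Δ_1) = 6
  1·M_2 + 4·M_3 + 1·M_4 = 6(Δ_3 - Δ_2) = -24
Natural end conditions: M_0 = M_4 = 0.
Hence M_0 = 0, M_1 = -141/7, M_2 = 60/7, M_3 = -57/7, M_4 = 0.
On [3, 4], S'(x) = b_3 + 2c_3·(x - 3) + 3d_3·(x - 3)² with b_3 = Δ_3 - h_3(2M_3 + M_4)/6 = -9/7, c_3 = M_3/2 = -57/14, d_3 = (M_4 - M_3)/(6h_3) = 19/14. So S'(4) = -75/14.

-5.3571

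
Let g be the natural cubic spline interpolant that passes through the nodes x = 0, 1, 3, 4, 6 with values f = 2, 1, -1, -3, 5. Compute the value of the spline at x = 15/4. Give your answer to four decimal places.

-2.7586

Write M_i for g''(x_i). With h_i = 1, 2, 1, 2 and divided differences Δ_i = -1, -1, -2, 4, the continuity of g' gives the tridiagonal system
  1·M_0 + 6·M_1 + 2·M_2 = 6(Δ_1 - Δ_0) = 0
  2·M_1 + 6·M_2 + 1·M_3 = 6(Δ_2 - Δ_1) = -6
  1·M_2 + 6·M_3 + 2·M_4 = 6(Δ_3 - Δ_2) = 36
Natural end conditions: M_0 = M_4 = 0.
Solving the tridiagonal system: M_0 = 0, M_1 = 24/31, M_2 = -72/31, M_3 = 198/31, M_4 = 0.
On [3, 4], g(x) = -1 - 71/31·(x - 3) - 36/31·(x - 3)² + 45/31·(x - 3)³.
With (x - 3) = 3/4: g(15/4) = -5473/1984.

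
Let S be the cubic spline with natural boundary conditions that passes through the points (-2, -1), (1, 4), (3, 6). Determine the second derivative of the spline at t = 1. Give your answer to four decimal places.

Let σ_i = S''(x_i). Step sizes h_i = 3, 2; slopes of the chords Δ_i = (y_(i+1) - y_i)/h_i = 5/3, 1.
  3·σ_0 + 10·σ_1 + 2·σ_2 = 6(Δ_1 - Δ_0) = -4
Natural end conditions: σ_0 = σ_2 = 0.
Solving the tridiagonal system: σ_0 = 0, σ_1 = -2/5, σ_2 = 0.

-0.4000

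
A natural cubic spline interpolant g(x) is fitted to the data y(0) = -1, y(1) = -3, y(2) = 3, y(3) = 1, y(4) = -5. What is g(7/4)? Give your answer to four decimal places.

1.7243

Let M_i = g''(x_i). Step sizes h_i = 1, 1, 1, 1; slopes of the chords Δ_i = (y_(i+1) - y_i)/h_i = -2, 6, -2, -6.
  1·M_0 + 4·M_1 + 1·M_2 = 6(Δ_1 - Δ_0) = 48
  1·M_1 + 4·M_2 + 1·M_3 = 6(Δ_2 - Δ_1) = -48
  1·M_2 + 4·M_3 + 1·M_4 = 6(Δ_3 - Δ_2) = -24
Natural end conditions: M_0 = M_4 = 0.
Hence M_0 = 0, M_1 = 111/7, M_2 = -108/7, M_3 = -15/7, M_4 = 0.
On [1, 2], g(x) = -3 + 23/7·(x - 1) + 111/14·(x - 1)² - 73/14·(x - 1)³.
With (x - 1) = 3/4: g(7/4) = 1545/896.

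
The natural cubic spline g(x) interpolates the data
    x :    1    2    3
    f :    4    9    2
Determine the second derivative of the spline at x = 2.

-18

With m_i denoting the second derivative at x_i, h_i = 1, 1, and Δ_i = (y_(i+1) − y_i)/h_i = 5, -7:
  1·m_0 + 4·m_1 + 1·m_2 = 6(Δ_1 - Δ_0) = -72
Natural end conditions: m_0 = m_2 = 0.
Hence m_0 = 0, m_1 = -18, m_2 = 0.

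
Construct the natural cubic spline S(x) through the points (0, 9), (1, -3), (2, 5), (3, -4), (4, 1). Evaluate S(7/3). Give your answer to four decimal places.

Put M_i = S'' at the i-th knot. Here h = (1, 1, 1, 1) and Δ = (-12, 8, -9, 5), so the interior equations h_(i-1)·M_(i-1) + 2(h_(i-1)+h_i)·M_i + h_i·M_(i+1) = 6(Δ_i − Δ_(i-1)) read
  1·M_0 + 4·M_1 + 1·M_2 = 6(Δ_1 - Δ_0) = 120
  1·M_1 + 4·M_2 + 1·M_3 = 6(Δ_2 - Δ_1) = -102
  1·M_2 + 4·M_3 + 1·M_4 = 6(Δ_3 - Δ_2) = 84
Natural end conditions: M_0 = M_4 = 0.
Forward elimination and back-substitution give M_0 = 0, M_1 = 573/14, M_2 = -306/7, M_3 = 447/14, M_4 = 0.
On [2, 3], S(x) = 5 + 1/4·(x - 2) - 153/7·(x - 2)² + 353/28·(x - 2)³.
With (x - 2) = 1/3: S(7/3) = 590/189.

3.1217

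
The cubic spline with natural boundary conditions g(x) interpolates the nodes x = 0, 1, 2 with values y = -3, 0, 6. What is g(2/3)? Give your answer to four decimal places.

-1.2778

Write M_i for g''(x_i). With h_i = 1, 1 and divided differences Δ_i = 3, 6, the continuity of g' gives the tridiagonal system
  1·M_0 + 4·M_1 + 1·M_2 = 6(Δ_1 - Δ_0) = 18
Natural end conditions: M_0 = M_2 = 0.
Solving the tridiagonal system: M_0 = 0, M_1 = 9/2, M_2 = 0.
On [0, 1], g(x) = -3 + 9/4·x + 0·x² + 3/4·x³.
With x = 2/3: g(2/3) = -23/18.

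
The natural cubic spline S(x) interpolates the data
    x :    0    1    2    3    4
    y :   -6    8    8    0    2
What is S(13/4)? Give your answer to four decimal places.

-0.4844

Write M_i for S''(x_i). With h_i = 1, 1, 1, 1 and divided differences Δ_i = 14, 0, -8, 2, the continuity of S' gives the tridiagonal system
  1·M_0 + 4·M_1 + 1·M_2 = 6(Δ_1 - Δ_0) = -84
  1·M_1 + 4·M_2 + 1·M_3 = 6(Δ_2 - Δ_1) = -48
  1·M_2 + 4·M_3 + 1·M_4 = 6(Δ_3 - Δ_2) = 60
Natural end conditions: M_0 = M_4 = 0.
Solving the tridiagonal system: M_0 = 0, M_1 = -18, M_2 = -12, M_3 = 18, M_4 = 0.
On [3, 4], S(x) = 0 - 4·(x - 3) + 9·(x - 3)² - 3·(x - 3)³.
With (x - 3) = 1/4: S(13/4) = -31/64.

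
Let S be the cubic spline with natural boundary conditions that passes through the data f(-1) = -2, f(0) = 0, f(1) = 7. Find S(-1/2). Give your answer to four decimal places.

-1.4688

Let M_i = S''(x_i). Step sizes h_i = 1, 1; slopes of the chords Δ_i = (y_(i+1) - y_i)/h_i = 2, 7.
  1·M_0 + 4·M_1 + 1·M_2 = 6(Δ_1 - Δ_0) = 30
Natural end conditions: M_0 = M_2 = 0.
Solving: M_0 = 0, M_1 = 15/2, M_2 = 0.
On [-1, 0], S(x) = -2 + 3/4·(x + 1) + 0·(x + 1)² + 5/4·(x + 1)³.
With (x + 1) = 1/2: S(-1/2) = -47/32.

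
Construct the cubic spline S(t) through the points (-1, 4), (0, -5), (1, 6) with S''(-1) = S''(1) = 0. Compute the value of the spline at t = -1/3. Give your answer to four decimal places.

-3.8519

Let M_i = S''(x_i). Step sizes h_i = 1, 1; slopes of the chords Δ_i = (y_(i+1) - y_i)/h_i = -9, 11.
  1·M_0 + 4·M_1 + 1·M_2 = 6(Δ_1 - Δ_0) = 120
Natural end conditions: M_0 = M_2 = 0.
Hence M_0 = 0, M_1 = 30, M_2 = 0.
On [-1, 0], S(t) = 4 - 14·(t + 1) + 0·(t + 1)² + 5·(t + 1)³.
With (t + 1) = 2/3: S(-1/3) = -104/27.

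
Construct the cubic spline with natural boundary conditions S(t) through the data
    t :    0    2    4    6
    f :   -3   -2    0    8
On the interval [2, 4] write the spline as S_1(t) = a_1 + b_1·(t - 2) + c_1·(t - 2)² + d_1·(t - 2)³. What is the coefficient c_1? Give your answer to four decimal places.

-0.1000

Write M_i for S''(x_i). With h_i = 2, 2, 2 and divided differences Δ_i = 1/2, 1, 4, the continuity of S' gives the tridiagonal system
  2·M_0 + 8·M_1 + 2·M_2 = 6(Δ_1 - Δ_0) = 3
  2·M_1 + 8·M_2 + 2·M_3 = 6(Δ_2 - Δ_1) = 18
Natural end conditions: M_0 = M_3 = 0.
Solving the tridiagonal system: M_0 = 0, M_1 = -1/5, M_2 = 23/10, M_3 = 0.
On [2, 4], with S_1(t) = a_1 + b_1·(t - 2) + c_1·(t - 2)² + d_1·(t - 2)³: c_1 = M_1/2 = -1/10, d_1 = (M_2 - M_1)/(6h_1) = 5/24, b_1 = Δ_1 - h_1(2M_1 + M_2)/6 = 11/30.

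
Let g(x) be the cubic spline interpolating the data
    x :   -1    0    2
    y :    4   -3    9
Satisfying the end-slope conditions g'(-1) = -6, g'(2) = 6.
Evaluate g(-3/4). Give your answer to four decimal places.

Let M_i = g''(x_i). Step sizes h_i = 1, 2; slopes of the chords Δ_i = (y_(i+1) - y_i)/h_i = -7, 6.
  1·M_0 + 6·M_1 + 2·M_2 = 6(Δ_1 - Δ_0) = 78
Clamped end conditions give two more equations: 2h_0·M_0 + h_0·M_1 = 6(Δ_0 - g'(-1)) = -6 and h_1·M_1 + 2h_1·M_2 = 6(g'(2) - Δ_1) = 0.
Solving: M_0 = -12, M_1 = 18, M_2 = -9.
On [-1, 0], g(x) = 4 - 6·(x + 1) - 6·(x + 1)² + 5·(x + 1)³.
With (x + 1) = 1/4: g(-3/4) = 141/64.

2.2031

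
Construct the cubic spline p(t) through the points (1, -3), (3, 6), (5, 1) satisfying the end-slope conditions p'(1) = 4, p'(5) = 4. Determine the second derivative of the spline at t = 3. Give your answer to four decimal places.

-10.5000

Let M_i = p''(x_i). Step sizes h_i = 2, 2; slopes of the chords Δ_i = (y_(i+1) - y_i)/h_i = 9/2, -5/2.
  2·M_0 + 8·M_1 + 2·M_2 = 6(Δ_1 - Δ_0) = -42
Clamped end conditions give two more equations: 2h_0·M_0 + h_0·M_1 = 6(Δ_0 - p'(1)) = 3 and h_1·M_1 + 2h_1·M_2 = 6(p'(5) - Δ_1) = 39.
Solving the tridiagonal system: M_0 = 6, M_1 = -21/2, M_2 = 15.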